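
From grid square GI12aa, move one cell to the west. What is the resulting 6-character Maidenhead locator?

GI02xa

Longitude subsquare a = 0; −1 → -1, wraps to 23 = x, carry into square.
Longitude square 1; −1 → 0.
The latitude characters are unchanged.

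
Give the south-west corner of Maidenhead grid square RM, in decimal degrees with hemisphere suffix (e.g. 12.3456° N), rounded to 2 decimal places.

30.00° N, 160.00° E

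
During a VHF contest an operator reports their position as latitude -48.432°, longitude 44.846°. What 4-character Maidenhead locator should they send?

LE21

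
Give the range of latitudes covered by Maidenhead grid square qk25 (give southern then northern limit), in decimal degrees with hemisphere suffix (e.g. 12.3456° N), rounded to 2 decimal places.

15.00° N, 16.00° N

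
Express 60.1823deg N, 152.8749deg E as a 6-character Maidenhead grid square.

QP60ke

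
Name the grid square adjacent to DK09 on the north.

DL00

Latitude square 9; +1 → 10, wraps to 0, carry into field.
Latitude field K = 10; +1 → 11 = L.
The longitude characters are unchanged.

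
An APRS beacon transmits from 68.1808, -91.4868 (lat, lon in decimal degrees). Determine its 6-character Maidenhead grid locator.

EP48ge

Shift to the Maidenhead origin (180°W, 90°S): lon 88.5132, lat 158.1808.
Field: lon ⌊88.5132/20⌋ = 4 → E; lat ⌊158.1808/10⌋ = 15 → P.
Square: lon ⌊8.5132/2⌋ = 4; lat ⌊8.1808/1⌋ = 8.
Subsquare: lon ⌊0.5132/0.0833333⌋ = 6 → g; lat ⌊0.1808/0.0416667⌋ = 4 → e.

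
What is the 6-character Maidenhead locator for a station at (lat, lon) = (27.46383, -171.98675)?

Add 180° to longitude and 90° to latitude: 8.0132, 117.4638.
Field: 8.0132/20 → 0 → A, 117.4638/10 → 11 → L; chars AL.
Square: 8.0132/2 → 4, 7.4638/1 → 7; chars 47.
Subsquare: 0.0132/0.0833333 → 0 → a, 0.4638/0.0416667 → 11 → l; chars al.

AL47al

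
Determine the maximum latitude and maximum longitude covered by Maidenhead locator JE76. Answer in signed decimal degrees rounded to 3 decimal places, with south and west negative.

-43.000, 16.000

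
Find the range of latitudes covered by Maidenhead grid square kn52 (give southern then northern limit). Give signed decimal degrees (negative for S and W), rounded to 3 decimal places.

42.000, 43.000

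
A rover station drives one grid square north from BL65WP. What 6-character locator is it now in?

Latitude subsquare p = 15; +1 → 16 = q.
The longitude characters are unchanged.

BL65wq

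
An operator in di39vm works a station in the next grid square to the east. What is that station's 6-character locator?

DI39wm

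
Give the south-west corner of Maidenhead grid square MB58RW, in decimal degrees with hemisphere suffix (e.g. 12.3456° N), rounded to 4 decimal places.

Field M=12, B=1: +12·20° lon, +1·10° lat → SW at lon 60°, lat -80°.
Square 5, 8: +5·2° lon, +8·1° lat → SW at lon 70°, lat -72°.
Subsquare r=17, w=22: +17·0.0833333° lon, +22·0.0416667° lat → SW at lon 71.4167°, lat -71.0833°.
latitude 71.0833° S, longitude 71.4167° E.

71.0833° S, 71.4167° E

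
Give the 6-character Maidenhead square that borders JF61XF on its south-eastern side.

JF71ae

Longitude subsquare x = 23; +1 → 24, wraps to 0 = a, carry into square.
Longitude square 6; +1 → 7.
Latitude subsquare f = 5; −1 → 4 = e.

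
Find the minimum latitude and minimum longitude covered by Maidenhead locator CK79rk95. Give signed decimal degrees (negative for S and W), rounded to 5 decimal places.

19.43750, -124.50833

Field C=2, K=10: +2·20° lon, +10·10° lat → SW at lon -140°, lat 10°.
Square 7, 9: +7·2° lon, +9·1° lat → SW at lon -126°, lat 19°.
Subsquare r=17, k=10: +17·0.0833333° lon, +10·0.0416667° lat → SW at lon -124.583°, lat 19.4167°.
Extended square 9, 5: +9·0.00833333° lon, +5·0.00416667° lat → SW at lon -124.508°, lat 19.4375°.
latitude 19.43750, longitude -124.50833.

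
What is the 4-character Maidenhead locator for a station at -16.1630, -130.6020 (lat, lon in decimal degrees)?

CH43

Offset from 180°W / 90°S: lon 49.40°, lat 73.84°.
Field (20°×10°, letters A–R): lon ⌊49.40/20⌋ = 2 → C; lat ⌊73.84/10⌋ = 7 → H.
Square (2°×1°, digits 0–9): lon ⌊9.40/2⌋ = 4; lat ⌊3.84/1⌋ = 3.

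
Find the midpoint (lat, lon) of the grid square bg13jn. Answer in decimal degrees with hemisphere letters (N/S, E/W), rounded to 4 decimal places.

Field B=1, G=6: +1·20° lon, +6·10° lat → SW at lon -160°, lat -30°.
Square 1, 3: +1·2° lon, +3·1° lat → SW at lon -158°, lat -27°.
Subsquare j=9, n=13: +9·0.0833333° lon, +13·0.0416667° lat → SW at lon -157.25°, lat -26.4583°.
Cell spans 0.0833333° lon × 0.0416667° lat. Centre is SW corner plus half of each.
latitude 26.4375° S, longitude 157.2083° W.

26.4375° S, 157.2083° W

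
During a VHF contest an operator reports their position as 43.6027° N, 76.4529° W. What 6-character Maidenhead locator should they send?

Offset from 180°W / 90°S: lon 103.5471°, lat 133.6027°.
Field: lon ⌊103.5471/20⌋ = 5 → F; lat ⌊133.6027/10⌋ = 13 → N.
Square: lon ⌊3.5471/2⌋ = 1; lat ⌊3.6027/1⌋ = 3.
Subsquare: lon ⌊1.5471/0.0833333⌋ = 18 → s; lat ⌊0.6027/0.0416667⌋ = 14 → o.

FN13so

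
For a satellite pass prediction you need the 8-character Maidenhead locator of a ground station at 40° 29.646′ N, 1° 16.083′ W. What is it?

IN90il78

Offset from 180°W / 90°S: lon 178.73195°, lat 130.49410°.
Field: 178.73195/20 → 8 → I, 130.49410/10 → 13 → N; chars IN.
Square: 18.73195/2 → 9, 0.49410/1 → 0; chars 90.
Subsquare: 0.73195/0.0833333 → 8 → i, 0.49410/0.0416667 → 11 → l; chars il.
Extended square: 0.06528/0.00833333 → 7, 0.03577/0.00416667 → 8; chars 78.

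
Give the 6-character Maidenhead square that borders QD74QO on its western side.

Longitude subsquare q = 16; −1 → 15 = p.
The latitude characters are unchanged.

QD74po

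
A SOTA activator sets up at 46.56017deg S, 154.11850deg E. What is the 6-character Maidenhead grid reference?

QE73bk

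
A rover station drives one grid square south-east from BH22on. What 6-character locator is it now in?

BH22pm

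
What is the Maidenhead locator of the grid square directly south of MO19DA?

MO18dx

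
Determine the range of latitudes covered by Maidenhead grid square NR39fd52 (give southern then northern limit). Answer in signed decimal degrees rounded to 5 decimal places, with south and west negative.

89.13333, 89.13750

Field N=13, R=17: +13·20° lon, +17·10° lat → SW at lon 80°, lat 80°.
Square 3, 9: +3·2° lon, +9·1° lat → SW at lon 86°, lat 89°.
Subsquare f=5, d=3: +5·0.0833333° lon, +3·0.0416667° lat → SW at lon 86.4167°, lat 89.125°.
Extended square 5, 2: +5·0.00833333° lon, +2·0.00416667° lat → SW at lon 86.4583°, lat 89.1333°.
Cell spans 0.00833333° lon × 0.00416667° lat.
south 89.13333, north 89.13750.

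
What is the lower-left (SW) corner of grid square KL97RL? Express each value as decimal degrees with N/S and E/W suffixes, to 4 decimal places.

Field K=10, L=11: +10·20° lon, +11·10° lat → SW at lon 20°, lat 20°.
Square 9, 7: +9·2° lon, +7·1° lat → SW at lon 38°, lat 27°.
Subsquare r=17, l=11: +17·0.0833333° lon, +11·0.0416667° lat → SW at lon 39.4167°, lat 27.4583°.
latitude 27.4583° N, longitude 39.4167° E.

27.4583° N, 39.4167° E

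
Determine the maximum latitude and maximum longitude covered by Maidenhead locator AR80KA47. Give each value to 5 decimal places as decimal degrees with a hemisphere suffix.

Field A=0, R=17: +0·20° lon, +17·10° lat → SW at lon -180°, lat 80°.
Square 8, 0: +8·2° lon, +0·1° lat → SW at lon -164°, lat 80°.
Subsquare k=10, a=0: +10·0.0833333° lon, +0·0.0416667° lat → SW at lon -163.167°, lat 80°.
Extended square 4, 7: +4·0.00833333° lon, +7·0.00416667° lat → SW at lon -163.133°, lat 80.0292°.
Cell spans 0.00833333° lon × 0.00416667° lat. NE corner is SW corner plus one full cell.
latitude 80.03333° N, longitude 163.12500° W.

80.03333° N, 163.12500° W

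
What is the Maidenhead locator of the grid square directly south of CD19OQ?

CD19op

Latitude subsquare q = 16; −1 → 15 = p.
The longitude characters are unchanged.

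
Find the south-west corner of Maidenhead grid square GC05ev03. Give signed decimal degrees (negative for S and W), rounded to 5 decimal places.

-64.11250, -59.66667

Field G=6, C=2: +6·20° lon, +2·10° lat → SW at lon -60°, lat -70°.
Square 0, 5: +0·2° lon, +5·1° lat → SW at lon -60°, lat -65°.
Subsquare e=4, v=21: +4·0.0833333° lon, +21·0.0416667° lat → SW at lon -59.6667°, lat -64.125°.
Extended square 0, 3: +0·0.00833333° lon, +3·0.00416667° lat → SW at lon -59.6667°, lat -64.1125°.
latitude -64.11250, longitude -59.66667.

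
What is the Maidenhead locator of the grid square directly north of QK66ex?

QK67ea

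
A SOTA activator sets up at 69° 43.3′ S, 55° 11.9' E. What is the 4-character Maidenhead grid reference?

LC70

Shift to the Maidenhead origin (180°W, 90°S): lon 235.20, lat 20.28.
Field: lon ⌊235.20/20⌋ = 11 → L; lat ⌊20.28/10⌋ = 2 → C.
Square: lon ⌊15.20/2⌋ = 7; lat ⌊0.28/1⌋ = 0.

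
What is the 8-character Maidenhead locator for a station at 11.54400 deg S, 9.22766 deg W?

IH58jk29

Offset from 180°W / 90°S: lon 170.77234°, lat 78.45600°.
Field: lon ⌊170.77234/20⌋ = 8 → I; lat ⌊78.45600/10⌋ = 7 → H.
Square: lon ⌊10.77234/2⌋ = 5; lat ⌊8.45600/1⌋ = 8.
Subsquare: lon ⌊0.77234/0.0833333⌋ = 9 → j; lat ⌊0.45600/0.0416667⌋ = 10 → k.
Extended square: lon ⌊0.02234/0.00833333⌋ = 2; lat ⌊0.03933/0.00416667⌋ = 9.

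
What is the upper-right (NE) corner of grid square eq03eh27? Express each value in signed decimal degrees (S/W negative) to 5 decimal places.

73.32500, -99.64167

Field E=4, Q=16: +4·20° lon, +16·10° lat → SW at lon -100°, lat 70°.
Square 0, 3: +0·2° lon, +3·1° lat → SW at lon -100°, lat 73°.
Subsquare e=4, h=7: +4·0.0833333° lon, +7·0.0416667° lat → SW at lon -99.6667°, lat 73.2917°.
Extended square 2, 7: +2·0.00833333° lon, +7·0.00416667° lat → SW at lon -99.65°, lat 73.3208°.
Cell spans 0.00833333° lon × 0.00416667° lat. NE corner is SW corner plus one full cell.
latitude 73.32500, longitude -99.64167.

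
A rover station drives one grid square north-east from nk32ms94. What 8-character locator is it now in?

NK32ns05

Longitude extended square 9; +1 → 10, wraps to 0, carry into subsquare.
Longitude subsquare m = 12; +1 → 13 = n.
Latitude extended square 4; +1 → 5.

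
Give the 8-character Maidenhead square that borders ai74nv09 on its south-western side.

Longitude extended square 0; −1 → -1, wraps to 9, carry into subsquare.
Longitude subsquare n = 13; −1 → 12 = m.
Latitude extended square 9; −1 → 8.

AI74mv98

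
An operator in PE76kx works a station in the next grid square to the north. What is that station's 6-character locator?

PE77ka

Latitude subsquare x = 23; +1 → 24, wraps to 0 = a, carry into square.
Latitude square 6; +1 → 7.
The longitude characters are unchanged.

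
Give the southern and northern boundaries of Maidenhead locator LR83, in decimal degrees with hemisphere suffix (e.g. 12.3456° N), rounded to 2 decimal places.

83.00° N, 84.00° N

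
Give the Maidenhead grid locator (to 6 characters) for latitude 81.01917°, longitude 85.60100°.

NR21ta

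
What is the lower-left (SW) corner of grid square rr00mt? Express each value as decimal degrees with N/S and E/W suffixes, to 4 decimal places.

Field R=17, R=17: +17·20° lon, +17·10° lat → SW at lon 160°, lat 80°.
Square 0, 0: +0·2° lon, +0·1° lat → SW at lon 160°, lat 80°.
Subsquare m=12, t=19: +12·0.0833333° lon, +19·0.0416667° lat → SW at lon 161°, lat 80.7917°.
latitude 80.7917° N, longitude 161.0000° E.

80.7917° N, 161.0000° E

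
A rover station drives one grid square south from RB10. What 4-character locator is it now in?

RA19

Latitude square 0; −1 → -1, wraps to 9, carry into field.
Latitude field B = 1; −1 → 0 = A.
The longitude characters are unchanged.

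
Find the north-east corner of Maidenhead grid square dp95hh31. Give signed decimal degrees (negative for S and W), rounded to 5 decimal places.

Field D=3, P=15: +3·20° lon, +15·10° lat → SW at lon -120°, lat 60°.
Square 9, 5: +9·2° lon, +5·1° lat → SW at lon -102°, lat 65°.
Subsquare h=7, h=7: +7·0.0833333° lon, +7·0.0416667° lat → SW at lon -101.417°, lat 65.2917°.
Extended square 3, 1: +3·0.00833333° lon, +1·0.00416667° lat → SW at lon -101.392°, lat 65.2958°.
Cell spans 0.00833333° lon × 0.00416667° lat. NE corner is SW corner plus one full cell.
latitude 65.30000, longitude -101.38333.

65.30000, -101.38333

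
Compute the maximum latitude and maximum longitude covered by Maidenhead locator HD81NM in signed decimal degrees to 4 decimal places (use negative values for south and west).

-58.4583, -22.8333

Field H=7, D=3: +7·20° lon, +3·10° lat → SW at lon -40°, lat -60°.
Square 8, 1: +8·2° lon, +1·1° lat → SW at lon -24°, lat -59°.
Subsquare n=13, m=12: +13·0.0833333° lon, +12·0.0416667° lat → SW at lon -22.9167°, lat -58.5°.
Cell spans 0.0833333° lon × 0.0416667° lat. NE corner is SW corner plus one full cell.
latitude -58.4583, longitude -22.8333.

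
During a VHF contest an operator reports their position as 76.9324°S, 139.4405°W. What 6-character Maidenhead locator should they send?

Add 180° to longitude and 90° to latitude: 40.5595, 13.0676.
Field: 40.5595/20 → 2 → C, 13.0676/10 → 1 → B; chars CB.
Square: 0.5595/2 → 0, 3.0676/1 → 3; chars 03.
Subsquare: 0.5595/0.0833333 → 6 → g, 0.0676/0.0416667 → 1 → b; chars gb.

CB03gb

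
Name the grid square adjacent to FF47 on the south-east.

Longitude square 4; +1 → 5.
Latitude square 7; −1 → 6.

FF56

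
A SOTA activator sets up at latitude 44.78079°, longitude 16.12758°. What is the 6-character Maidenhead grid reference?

Add 180° to longitude and 90° to latitude: 196.1276, 134.7808.
Field: 196.1276/20 → 9 → J, 134.7808/10 → 13 → N; chars JN.
Square: 16.1276/2 → 8, 4.7808/1 → 4; chars 84.
Subsquare: 0.1276/0.0833333 → 1 → b, 0.7808/0.0416667 → 18 → s; chars bs.

JN84bs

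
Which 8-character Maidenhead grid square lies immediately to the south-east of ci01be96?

CI01ce05

Longitude extended square 9; +1 → 10, wraps to 0, carry into subsquare.
Longitude subsquare b = 1; +1 → 2 = c.
Latitude extended square 6; −1 → 5.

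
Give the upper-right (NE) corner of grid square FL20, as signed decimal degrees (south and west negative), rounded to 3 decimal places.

21.000, -74.000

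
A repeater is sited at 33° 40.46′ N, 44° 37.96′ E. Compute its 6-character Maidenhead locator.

Add 180° to longitude and 90° to latitude: 224.6327, 123.6743.
Field (20°×10°, letters A–R): lon ⌊224.6327/20⌋ = 11 → L; lat ⌊123.6743/10⌋ = 12 → M.
Square (2°×1°, digits 0–9): lon ⌊4.6327/2⌋ = 2; lat ⌊3.6743/1⌋ = 3.
Subsquare (5′×2.5′, letters a–x): lon ⌊0.6327/0.0833333⌋ = 7 → h; lat ⌊0.6743/0.0416667⌋ = 16 → q.

LM23hq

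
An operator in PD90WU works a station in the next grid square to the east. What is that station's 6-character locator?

Longitude subsquare w = 22; +1 → 23 = x.
The latitude characters are unchanged.

PD90xu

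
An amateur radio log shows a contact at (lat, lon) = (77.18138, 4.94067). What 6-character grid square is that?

JQ27le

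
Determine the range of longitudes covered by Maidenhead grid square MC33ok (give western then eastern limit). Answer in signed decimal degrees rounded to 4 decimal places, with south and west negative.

67.1667, 67.2500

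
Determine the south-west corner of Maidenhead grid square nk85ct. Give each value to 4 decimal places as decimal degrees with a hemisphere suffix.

Field N=13, K=10: +13·20° lon, +10·10° lat → SW at lon 80°, lat 10°.
Square 8, 5: +8·2° lon, +5·1° lat → SW at lon 96°, lat 15°.
Subsquare c=2, t=19: +2·0.0833333° lon, +19·0.0416667° lat → SW at lon 96.1667°, lat 15.7917°.
latitude 15.7917° N, longitude 96.1667° E.

15.7917° N, 96.1667° E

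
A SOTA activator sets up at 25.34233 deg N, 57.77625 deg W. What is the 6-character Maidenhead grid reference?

GL15ci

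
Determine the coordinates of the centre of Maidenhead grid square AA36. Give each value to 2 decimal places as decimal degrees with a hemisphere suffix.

83.50° S, 173.00° W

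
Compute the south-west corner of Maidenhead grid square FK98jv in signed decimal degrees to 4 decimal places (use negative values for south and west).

18.8750, -61.2500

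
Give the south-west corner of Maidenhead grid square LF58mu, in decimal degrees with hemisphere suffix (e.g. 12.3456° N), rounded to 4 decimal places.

31.1667° S, 51.0000° E

Field L=11, F=5: +11·20° lon, +5·10° lat → SW at lon 40°, lat -40°.
Square 5, 8: +5·2° lon, +8·1° lat → SW at lon 50°, lat -32°.
Subsquare m=12, u=20: +12·0.0833333° lon, +20·0.0416667° lat → SW at lon 51°, lat -31.1667°.
latitude 31.1667° S, longitude 51.0000° E.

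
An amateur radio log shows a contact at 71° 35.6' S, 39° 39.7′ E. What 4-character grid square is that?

KB98

Add 180° to longitude and 90° to latitude: 219.66, 18.41.
Field (20°×10°, letters A–R): lon ⌊219.66/20⌋ = 10 → K; lat ⌊18.41/10⌋ = 1 → B.
Square (2°×1°, digits 0–9): lon ⌊19.66/2⌋ = 9; lat ⌊8.41/1⌋ = 8.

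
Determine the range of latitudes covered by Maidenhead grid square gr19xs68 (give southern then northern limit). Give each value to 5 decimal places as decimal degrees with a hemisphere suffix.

89.78333° N, 89.78750° N

Field G=6, R=17: +6·20° lon, +17·10° lat → SW at lon -60°, lat 80°.
Square 1, 9: +1·2° lon, +9·1° lat → SW at lon -58°, lat 89°.
Subsquare x=23, s=18: +23·0.0833333° lon, +18·0.0416667° lat → SW at lon -56.0833°, lat 89.75°.
Extended square 6, 8: +6·0.00833333° lon, +8·0.00416667° lat → SW at lon -56.0333°, lat 89.7833°.
Cell spans 0.00833333° lon × 0.00416667° lat.
south 89.78333° N, north 89.78750° N.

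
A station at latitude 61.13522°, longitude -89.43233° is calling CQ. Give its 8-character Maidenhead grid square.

EP51gd82

Add 180° to longitude and 90° to latitude: 90.56767, 151.13522.
Field: lon ⌊90.56767/20⌋ = 4 → E; lat ⌊151.13522/10⌋ = 15 → P.
Square: lon ⌊10.56767/2⌋ = 5; lat ⌊1.13522/1⌋ = 1.
Subsquare: lon ⌊0.56767/0.0833333⌋ = 6 → g; lat ⌊0.13522/0.0416667⌋ = 3 → d.
Extended square: lon ⌊0.06767/0.00833333⌋ = 8; lat ⌊0.01022/0.00416667⌋ = 2.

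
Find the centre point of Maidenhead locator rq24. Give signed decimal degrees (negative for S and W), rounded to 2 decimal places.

74.50, 165.00

Field R=17, Q=16: +17·20° lon, +16·10° lat → SW at lon 160°, lat 70°.
Square 2, 4: +2·2° lon, +4·1° lat → SW at lon 164°, lat 74°.
Cell spans 2° lon × 1° lat. Centre is SW corner plus half of each.
latitude 74.50, longitude 165.00.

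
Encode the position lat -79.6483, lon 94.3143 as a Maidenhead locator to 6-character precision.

NB70di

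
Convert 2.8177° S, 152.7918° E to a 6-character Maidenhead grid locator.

Add 180° to longitude and 90° to latitude: 332.7918, 87.1823.
Field (20°×10°, letters A–R): lon ⌊332.7918/20⌋ = 16 → Q; lat ⌊87.1823/10⌋ = 8 → I.
Square (2°×1°, digits 0–9): lon ⌊12.7918/2⌋ = 6; lat ⌊7.1823/1⌋ = 7.
Subsquare (5′×2.5′, letters a–x): lon ⌊0.7918/0.0833333⌋ = 9 → j; lat ⌊0.1823/0.0416667⌋ = 4 → e.

QI67je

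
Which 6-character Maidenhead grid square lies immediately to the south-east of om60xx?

Longitude subsquare x = 23; +1 → 24, wraps to 0 = a, carry into square.
Longitude square 6; +1 → 7.
Latitude subsquare x = 23; −1 → 22 = w.

OM70aw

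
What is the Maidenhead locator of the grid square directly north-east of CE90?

DE01

Longitude square 9; +1 → 10, wraps to 0, carry into field.
Longitude field C = 2; +1 → 3 = D.
Latitude square 0; +1 → 1.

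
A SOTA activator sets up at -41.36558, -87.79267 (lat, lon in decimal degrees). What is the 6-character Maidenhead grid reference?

EE68cp

Offset from 180°W / 90°S: lon 92.2073°, lat 48.6344°.
Field: lon ⌊92.2073/20⌋ = 4 → E; lat ⌊48.6344/10⌋ = 4 → E.
Square: lon ⌊12.2073/2⌋ = 6; lat ⌊8.6344/1⌋ = 8.
Subsquare: lon ⌊0.2073/0.0833333⌋ = 2 → c; lat ⌊0.6344/0.0416667⌋ = 15 → p.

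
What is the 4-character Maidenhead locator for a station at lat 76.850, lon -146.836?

BQ66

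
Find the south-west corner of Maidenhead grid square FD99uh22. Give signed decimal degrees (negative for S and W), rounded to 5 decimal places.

-50.70000, -60.31667

Field F=5, D=3: +5·20° lon, +3·10° lat → SW at lon -80°, lat -60°.
Square 9, 9: +9·2° lon, +9·1° lat → SW at lon -62°, lat -51°.
Subsquare u=20, h=7: +20·0.0833333° lon, +7·0.0416667° lat → SW at lon -60.3333°, lat -50.7083°.
Extended square 2, 2: +2·0.00833333° lon, +2·0.00416667° lat → SW at lon -60.3167°, lat -50.7°.
latitude -50.70000, longitude -60.31667.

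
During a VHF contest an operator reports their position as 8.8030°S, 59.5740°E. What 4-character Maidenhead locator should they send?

Shift to the Maidenhead origin (180°W, 90°S): lon 239.57, lat 81.20.
Field (20°×10°, letters A–R): 239.57/20 → 11 → L, 81.20/10 → 8 → I; chars LI.
Square (2°×1°, digits 0–9): 19.57/2 → 9, 1.20/1 → 1; chars 91.

LI91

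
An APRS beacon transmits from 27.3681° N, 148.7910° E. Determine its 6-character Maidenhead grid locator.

QL47ji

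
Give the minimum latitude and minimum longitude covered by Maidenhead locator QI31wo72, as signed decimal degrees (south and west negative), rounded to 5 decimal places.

-8.40833, 147.89167

Field Q=16, I=8: +16·20° lon, +8·10° lat → SW at lon 140°, lat -10°.
Square 3, 1: +3·2° lon, +1·1° lat → SW at lon 146°, lat -9°.
Subsquare w=22, o=14: +22·0.0833333° lon, +14·0.0416667° lat → SW at lon 147.833°, lat -8.41667°.
Extended square 7, 2: +7·0.00833333° lon, +2·0.00416667° lat → SW at lon 147.892°, lat -8.40833°.
latitude -8.40833, longitude 147.89167.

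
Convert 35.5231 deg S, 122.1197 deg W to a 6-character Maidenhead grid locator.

Add 180° to longitude and 90° to latitude: 57.8803, 54.4769.
Field: lon ⌊57.8803/20⌋ = 2 → C; lat ⌊54.4769/10⌋ = 5 → F.
Square: lon ⌊17.8803/2⌋ = 8; lat ⌊4.4769/1⌋ = 4.
Subsquare: lon ⌊1.8803/0.0833333⌋ = 22 → w; lat ⌊0.4769/0.0416667⌋ = 11 → l.

CF84wl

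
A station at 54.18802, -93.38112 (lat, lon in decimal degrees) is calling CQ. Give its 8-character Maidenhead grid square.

Shift to the Maidenhead origin (180°W, 90°S): lon 86.61888, lat 144.18802.
Field: 86.61888/20 → 4 → E, 144.18802/10 → 14 → O; chars EO.
Square: 6.61888/2 → 3, 4.18802/1 → 4; chars 34.
Subsquare: 0.61888/0.0833333 → 7 → h, 0.18802/0.0416667 → 4 → e; chars he.
Extended square: 0.03555/0.00833333 → 4, 0.02135/0.00416667 → 5; chars 45.

EO34he45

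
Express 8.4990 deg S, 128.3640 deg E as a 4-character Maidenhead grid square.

PI41

Shift to the Maidenhead origin (180°W, 90°S): lon 308.36, lat 81.50.
Field: lon ⌊308.36/20⌋ = 15 → P; lat ⌊81.50/10⌋ = 8 → I.
Square: lon ⌊8.36/2⌋ = 4; lat ⌊1.50/1⌋ = 1.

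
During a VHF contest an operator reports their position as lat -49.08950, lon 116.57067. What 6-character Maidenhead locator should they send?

OE80gv

Shift to the Maidenhead origin (180°W, 90°S): lon 296.5707, lat 40.9105.
Field (20°×10°, letters A–R): 296.5707/20 → 14 → O, 40.9105/10 → 4 → E; chars OE.
Square (2°×1°, digits 0–9): 16.5707/2 → 8, 0.9105/1 → 0; chars 80.
Subsquare (5′×2.5′, letters a–x): 0.5707/0.0833333 → 6 → g, 0.9105/0.0416667 → 21 → v; chars gv.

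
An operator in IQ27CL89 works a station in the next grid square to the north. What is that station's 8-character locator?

Latitude extended square 9; +1 → 10, wraps to 0, carry into subsquare.
Latitude subsquare l = 11; +1 → 12 = m.
The longitude characters are unchanged.

IQ27cm80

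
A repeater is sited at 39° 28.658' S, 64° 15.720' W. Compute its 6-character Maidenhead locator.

FF70um

Shift to the Maidenhead origin (180°W, 90°S): lon 115.7380, lat 50.5224.
Field: 115.7380/20 → 5 → F, 50.5224/10 → 5 → F; chars FF.
Square: 15.7380/2 → 7, 0.5224/1 → 0; chars 70.
Subsquare: 1.7380/0.0833333 → 20 → u, 0.5224/0.0416667 → 12 → m; chars um.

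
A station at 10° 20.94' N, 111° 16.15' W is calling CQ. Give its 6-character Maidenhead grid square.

Add 180° to longitude and 90° to latitude: 68.7308, 100.3490.
Field: 68.7308/20 → 3 → D, 100.3490/10 → 10 → K; chars DK.
Square: 8.7308/2 → 4, 0.3490/1 → 0; chars 40.
Subsquare: 0.7308/0.0833333 → 8 → i, 0.3490/0.0416667 → 8 → i; chars ii.

DK40ii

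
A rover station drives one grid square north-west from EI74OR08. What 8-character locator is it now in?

EI74nr99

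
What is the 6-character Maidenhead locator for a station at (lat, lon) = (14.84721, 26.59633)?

Offset from 180°W / 90°S: lon 206.5963°, lat 104.8472°.
Field: lon ⌊206.5963/20⌋ = 10 → K; lat ⌊104.8472/10⌋ = 10 → K.
Square: lon ⌊6.5963/2⌋ = 3; lat ⌊4.8472/1⌋ = 4.
Subsquare: lon ⌊0.5963/0.0833333⌋ = 7 → h; lat ⌊0.8472/0.0416667⌋ = 20 → u.

KK34hu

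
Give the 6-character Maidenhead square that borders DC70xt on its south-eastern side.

DC80as

Longitude subsquare x = 23; +1 → 24, wraps to 0 = a, carry into square.
Longitude square 7; +1 → 8.
Latitude subsquare t = 19; −1 → 18 = s.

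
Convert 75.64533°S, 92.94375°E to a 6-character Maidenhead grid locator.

NB64li

Offset from 180°W / 90°S: lon 272.9438°, lat 14.3547°.
Field: 272.9438/20 → 13 → N, 14.3547/10 → 1 → B; chars NB.
Square: 12.9438/2 → 6, 4.3547/1 → 4; chars 64.
Subsquare: 0.9438/0.0833333 → 11 → l, 0.3547/0.0416667 → 8 → i; chars li.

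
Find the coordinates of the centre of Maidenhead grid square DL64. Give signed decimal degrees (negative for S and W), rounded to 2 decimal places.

Field D=3, L=11: +3·20° lon, +11·10° lat → SW at lon -120°, lat 20°.
Square 6, 4: +6·2° lon, +4·1° lat → SW at lon -108°, lat 24°.
Cell spans 2° lon × 1° lat. Centre is SW corner plus half of each.
latitude 24.50, longitude -107.00.

24.50, -107.00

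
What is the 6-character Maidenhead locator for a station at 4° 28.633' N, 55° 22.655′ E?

LJ74ql

Shift to the Maidenhead origin (180°W, 90°S): lon 235.3776, lat 94.4772.
Field: lon ⌊235.3776/20⌋ = 11 → L; lat ⌊94.4772/10⌋ = 9 → J.
Square: lon ⌊15.3776/2⌋ = 7; lat ⌊4.4772/1⌋ = 4.
Subsquare: lon ⌊1.3776/0.0833333⌋ = 16 → q; lat ⌊0.4772/0.0416667⌋ = 11 → l.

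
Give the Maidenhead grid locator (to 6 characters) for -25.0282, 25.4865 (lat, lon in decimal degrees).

Shift to the Maidenhead origin (180°W, 90°S): lon 205.4865, lat 64.9718.
Field: 205.4865/20 → 10 → K, 64.9718/10 → 6 → G; chars KG.
Square: 5.4865/2 → 2, 4.9718/1 → 4; chars 24.
Subsquare: 1.4865/0.0833333 → 17 → r, 0.9718/0.0416667 → 23 → x; chars rx.

KG24rx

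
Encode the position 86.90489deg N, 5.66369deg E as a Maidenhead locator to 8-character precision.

Offset from 180°W / 90°S: lon 185.66369°, lat 176.90489°.
Field: lon ⌊185.66369/20⌋ = 9 → J; lat ⌊176.90489/10⌋ = 17 → R.
Square: lon ⌊5.66369/2⌋ = 2; lat ⌊6.90489/1⌋ = 6.
Subsquare: lon ⌊1.66369/0.0833333⌋ = 19 → t; lat ⌊0.90489/0.0416667⌋ = 21 → v.
Extended square: lon ⌊0.08036/0.00833333⌋ = 9; lat ⌊0.02989/0.00416667⌋ = 7.

JR26tv97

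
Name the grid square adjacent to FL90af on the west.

FL80xf

Longitude subsquare a = 0; −1 → -1, wraps to 23 = x, carry into square.
Longitude square 9; −1 → 8.
The latitude characters are unchanged.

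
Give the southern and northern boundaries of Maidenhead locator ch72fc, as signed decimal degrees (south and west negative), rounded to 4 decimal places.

-17.9167, -17.8750

Field C=2, H=7: +2·20° lon, +7·10° lat → SW at lon -140°, lat -20°.
Square 7, 2: +7·2° lon, +2·1° lat → SW at lon -126°, lat -18°.
Subsquare f=5, c=2: +5·0.0833333° lon, +2·0.0416667° lat → SW at lon -125.583°, lat -17.9167°.
Cell spans 0.0833333° lon × 0.0416667° lat.
south -17.9167, north -17.8750.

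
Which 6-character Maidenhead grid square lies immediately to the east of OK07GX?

Longitude subsquare g = 6; +1 → 7 = h.
The latitude characters are unchanged.

OK07hx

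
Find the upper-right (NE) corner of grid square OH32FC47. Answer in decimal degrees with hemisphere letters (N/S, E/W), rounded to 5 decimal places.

Field O=14, H=7: +14·20° lon, +7·10° lat → SW at lon 100°, lat -20°.
Square 3, 2: +3·2° lon, +2·1° lat → SW at lon 106°, lat -18°.
Subsquare f=5, c=2: +5·0.0833333° lon, +2·0.0416667° lat → SW at lon 106.417°, lat -17.9167°.
Extended square 4, 7: +4·0.00833333° lon, +7·0.00416667° lat → SW at lon 106.45°, lat -17.8875°.
Cell spans 0.00833333° lon × 0.00416667° lat. NE corner is SW corner plus one full cell.
latitude 17.88333° S, longitude 106.45833° E.

17.88333° S, 106.45833° E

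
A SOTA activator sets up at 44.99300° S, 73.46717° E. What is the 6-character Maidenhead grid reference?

ME65ra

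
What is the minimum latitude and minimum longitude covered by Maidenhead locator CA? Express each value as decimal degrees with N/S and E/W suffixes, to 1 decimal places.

90.0° S, 140.0° W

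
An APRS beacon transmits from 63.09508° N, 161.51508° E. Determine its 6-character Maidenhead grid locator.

RP03sc

Add 180° to longitude and 90° to latitude: 341.5151, 153.0951.
Field: 341.5151/20 → 17 → R, 153.0951/10 → 15 → P; chars RP.
Square: 1.5151/2 → 0, 3.0951/1 → 3; chars 03.
Subsquare: 1.5151/0.0833333 → 18 → s, 0.0951/0.0416667 → 2 → c; chars sc.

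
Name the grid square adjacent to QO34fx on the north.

Latitude subsquare x = 23; +1 → 24, wraps to 0 = a, carry into square.
Latitude square 4; +1 → 5.
The longitude characters are unchanged.

QO35fa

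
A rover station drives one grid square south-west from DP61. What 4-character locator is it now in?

Longitude square 6; −1 → 5.
Latitude square 1; −1 → 0.

DP50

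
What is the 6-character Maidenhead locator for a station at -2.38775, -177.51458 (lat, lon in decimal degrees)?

Add 180° to longitude and 90° to latitude: 2.4854, 87.6123.
Field: 2.4854/20 → 0 → A, 87.6123/10 → 8 → I; chars AI.
Square: 2.4854/2 → 1, 7.6123/1 → 7; chars 17.
Subsquare: 0.4854/0.0833333 → 5 → f, 0.6123/0.0416667 → 14 → o; chars fo.

AI17fo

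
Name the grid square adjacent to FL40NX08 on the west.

FL40mx98

Longitude extended square 0; −1 → -1, wraps to 9, carry into subsquare.
Longitude subsquare n = 13; −1 → 12 = m.
The latitude characters are unchanged.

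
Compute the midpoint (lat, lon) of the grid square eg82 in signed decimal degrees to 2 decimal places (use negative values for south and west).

Field E=4, G=6: +4·20° lon, +6·10° lat → SW at lon -100°, lat -30°.
Square 8, 2: +8·2° lon, +2·1° lat → SW at lon -84°, lat -28°.
Cell spans 2° lon × 1° lat. Centre is SW corner plus half of each.
latitude -27.50, longitude -83.00.

-27.50, -83.00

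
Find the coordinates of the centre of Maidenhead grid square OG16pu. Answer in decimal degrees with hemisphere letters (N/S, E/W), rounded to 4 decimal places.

23.1458° S, 103.2917° E

Field O=14, G=6: +14·20° lon, +6·10° lat → SW at lon 100°, lat -30°.
Square 1, 6: +1·2° lon, +6·1° lat → SW at lon 102°, lat -24°.
Subsquare p=15, u=20: +15·0.0833333° lon, +20·0.0416667° lat → SW at lon 103.25°, lat -23.1667°.
Cell spans 0.0833333° lon × 0.0416667° lat. Centre is SW corner plus half of each.
latitude 23.1458° S, longitude 103.2917° E.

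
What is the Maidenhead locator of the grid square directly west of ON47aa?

ON37xa

Longitude subsquare a = 0; −1 → -1, wraps to 23 = x, carry into square.
Longitude square 4; −1 → 3.
The latitude characters are unchanged.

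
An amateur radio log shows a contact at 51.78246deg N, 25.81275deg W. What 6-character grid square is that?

Shift to the Maidenhead origin (180°W, 90°S): lon 154.1873, lat 141.7825.
Field: lon ⌊154.1873/20⌋ = 7 → H; lat ⌊141.7825/10⌋ = 14 → O.
Square: lon ⌊14.1873/2⌋ = 7; lat ⌊1.7825/1⌋ = 1.
Subsquare: lon ⌊0.1873/0.0833333⌋ = 2 → c; lat ⌊0.7825/0.0416667⌋ = 18 → s.

HO71cs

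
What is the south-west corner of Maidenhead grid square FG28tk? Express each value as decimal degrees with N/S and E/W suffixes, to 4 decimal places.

Field F=5, G=6: +5·20° lon, +6·10° lat → SW at lon -80°, lat -30°.
Square 2, 8: +2·2° lon, +8·1° lat → SW at lon -76°, lat -22°.
Subsquare t=19, k=10: +19·0.0833333° lon, +10·0.0416667° lat → SW at lon -74.4167°, lat -21.5833°.
latitude 21.5833° S, longitude 74.4167° W.

21.5833° S, 74.4167° W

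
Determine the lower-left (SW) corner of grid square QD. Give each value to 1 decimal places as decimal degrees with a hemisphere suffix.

60.0° S, 140.0° E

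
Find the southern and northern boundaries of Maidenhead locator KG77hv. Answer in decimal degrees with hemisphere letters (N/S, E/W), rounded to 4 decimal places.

22.1250° S, 22.0833° S

Field K=10, G=6: +10·20° lon, +6·10° lat → SW at lon 20°, lat -30°.
Square 7, 7: +7·2° lon, +7·1° lat → SW at lon 34°, lat -23°.
Subsquare h=7, v=21: +7·0.0833333° lon, +21·0.0416667° lat → SW at lon 34.5833°, lat -22.125°.
Cell spans 0.0833333° lon × 0.0416667° lat.
south 22.1250° S, north 22.0833° S.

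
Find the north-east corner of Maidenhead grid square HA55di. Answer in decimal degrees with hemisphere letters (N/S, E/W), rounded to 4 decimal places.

Field H=7, A=0: +7·20° lon, +0·10° lat → SW at lon -40°, lat -90°.
Square 5, 5: +5·2° lon, +5·1° lat → SW at lon -30°, lat -85°.
Subsquare d=3, i=8: +3·0.0833333° lon, +8·0.0416667° lat → SW at lon -29.75°, lat -84.6667°.
Cell spans 0.0833333° lon × 0.0416667° lat. NE corner is SW corner plus one full cell.
latitude 84.6250° S, longitude 29.6667° W.

84.6250° S, 29.6667° W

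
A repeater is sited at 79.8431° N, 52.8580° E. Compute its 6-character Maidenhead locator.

Shift to the Maidenhead origin (180°W, 90°S): lon 232.8580, lat 169.8431.
Field: lon ⌊232.8580/20⌋ = 11 → L; lat ⌊169.8431/10⌋ = 16 → Q.
Square: lon ⌊12.8580/2⌋ = 6; lat ⌊9.8431/1⌋ = 9.
Subsquare: lon ⌊0.8580/0.0833333⌋ = 10 → k; lat ⌊0.8431/0.0416667⌋ = 20 → u.

LQ69ku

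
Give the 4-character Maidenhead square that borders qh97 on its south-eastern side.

Longitude square 9; +1 → 10, wraps to 0, carry into field.
Longitude field Q = 16; +1 → 17 = R.
Latitude square 7; −1 → 6.

RH06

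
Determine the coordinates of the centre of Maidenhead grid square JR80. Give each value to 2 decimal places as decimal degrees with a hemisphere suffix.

80.50° N, 17.00° E

Field J=9, R=17: +9·20° lon, +17·10° lat → SW at lon 0°, lat 80°.
Square 8, 0: +8·2° lon, +0·1° lat → SW at lon 16°, lat 80°.
Cell spans 2° lon × 1° lat. Centre is SW corner plus half of each.
latitude 80.50° N, longitude 17.00° E.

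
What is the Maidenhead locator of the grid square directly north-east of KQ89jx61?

KQ89jx72

Longitude extended square 6; +1 → 7.
Latitude extended square 1; +1 → 2.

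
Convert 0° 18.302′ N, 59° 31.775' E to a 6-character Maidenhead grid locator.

LJ90sh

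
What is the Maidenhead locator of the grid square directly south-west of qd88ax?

QD78xw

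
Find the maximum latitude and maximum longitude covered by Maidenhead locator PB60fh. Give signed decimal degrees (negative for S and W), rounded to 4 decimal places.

Field P=15, B=1: +15·20° lon, +1·10° lat → SW at lon 120°, lat -80°.
Square 6, 0: +6·2° lon, +0·1° lat → SW at lon 132°, lat -80°.
Subsquare f=5, h=7: +5·0.0833333° lon, +7·0.0416667° lat → SW at lon 132.417°, lat -79.7083°.
Cell spans 0.0833333° lon × 0.0416667° lat. NE corner is SW corner plus one full cell.
latitude -79.6667, longitude 132.5000.

-79.6667, 132.5000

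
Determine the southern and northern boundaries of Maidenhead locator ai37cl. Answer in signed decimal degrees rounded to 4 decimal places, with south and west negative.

-2.5417, -2.5000

Field A=0, I=8: +0·20° lon, +8·10° lat → SW at lon -180°, lat -10°.
Square 3, 7: +3·2° lon, +7·1° lat → SW at lon -174°, lat -3°.
Subsquare c=2, l=11: +2·0.0833333° lon, +11·0.0416667° lat → SW at lon -173.833°, lat -2.54167°.
Cell spans 0.0833333° lon × 0.0416667° lat.
south -2.5417, north -2.5000.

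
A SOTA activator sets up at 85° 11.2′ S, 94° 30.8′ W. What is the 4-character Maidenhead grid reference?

Add 180° to longitude and 90° to latitude: 85.49, 4.81.
Field (20°×10°, letters A–R): lon ⌊85.49/20⌋ = 4 → E; lat ⌊4.81/10⌋ = 0 → A.
Square (2°×1°, digits 0–9): lon ⌊5.49/2⌋ = 2; lat ⌊4.81/1⌋ = 4.

EA24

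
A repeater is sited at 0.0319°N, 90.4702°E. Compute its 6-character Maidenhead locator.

NJ50fa

Shift to the Maidenhead origin (180°W, 90°S): lon 270.4702, lat 90.0319.
Field: lon ⌊270.4702/20⌋ = 13 → N; lat ⌊90.0319/10⌋ = 9 → J.
Square: lon ⌊10.4702/2⌋ = 5; lat ⌊0.0319/1⌋ = 0.
Subsquare: lon ⌊0.4702/0.0833333⌋ = 5 → f; lat ⌊0.0319/0.0416667⌋ = 0 → a.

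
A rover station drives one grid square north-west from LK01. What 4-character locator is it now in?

KK92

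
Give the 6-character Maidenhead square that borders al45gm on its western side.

Longitude subsquare g = 6; −1 → 5 = f.
The latitude characters are unchanged.

AL45fm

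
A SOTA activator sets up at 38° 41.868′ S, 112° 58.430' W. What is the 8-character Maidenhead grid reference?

Offset from 180°W / 90°S: lon 67.02617°, lat 51.30220°.
Field: 67.02617/20 → 3 → D, 51.30220/10 → 5 → F; chars DF.
Square: 7.02617/2 → 3, 1.30220/1 → 1; chars 31.
Subsquare: 1.02617/0.0833333 → 12 → m, 0.30220/0.0416667 → 7 → h; chars mh.
Extended square: 0.02617/0.00833333 → 3, 0.01053/0.00416667 → 2; chars 32.

DF31mh32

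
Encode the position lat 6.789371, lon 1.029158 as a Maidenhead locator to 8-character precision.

Add 180° to longitude and 90° to latitude: 181.02916, 96.78937.
Field (20°×10°, letters A–R): lon ⌊181.02916/20⌋ = 9 → J; lat ⌊96.78937/10⌋ = 9 → J.
Square (2°×1°, digits 0–9): lon ⌊1.02916/2⌋ = 0; lat ⌊6.78937/1⌋ = 6.
Subsquare (5′×2.5′, letters a–x): lon ⌊1.02916/0.0833333⌋ = 12 → m; lat ⌊0.78937/0.0416667⌋ = 18 → s.
Extended square (30″×15″, digits 0–9): lon ⌊0.02916/0.00833333⌋ = 3; lat ⌊0.03937/0.00416667⌋ = 9.

JJ06ms39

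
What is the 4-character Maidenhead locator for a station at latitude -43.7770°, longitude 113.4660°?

OE66

Shift to the Maidenhead origin (180°W, 90°S): lon 293.47, lat 46.22.
Field: 293.47/20 → 14 → O, 46.22/10 → 4 → E; chars OE.
Square: 13.47/2 → 6, 6.22/1 → 6; chars 66.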